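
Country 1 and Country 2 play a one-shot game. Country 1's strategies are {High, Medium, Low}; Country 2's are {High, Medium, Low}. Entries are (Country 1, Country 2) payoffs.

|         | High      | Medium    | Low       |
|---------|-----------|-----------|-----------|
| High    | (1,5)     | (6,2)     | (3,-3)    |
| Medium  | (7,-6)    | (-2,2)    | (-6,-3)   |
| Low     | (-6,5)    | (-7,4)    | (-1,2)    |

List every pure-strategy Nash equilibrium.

No pure-strategy Nash equilibrium

Find each player's best response to every opponent strategy; NE are the intersections.
Country 1's best responses — vs High: Medium (payoff 7); vs Medium: High (payoff 6); vs Low: High (payoff 3).
Country 2's best responses — vs High: High (payoff 5); vs Medium: Medium (payoff 2); vs Low: High (payoff 5).
No cell has both players best-responding. For instance, Country 1's best reply to Medium is High, but against High Country 2 prefers High over Medium.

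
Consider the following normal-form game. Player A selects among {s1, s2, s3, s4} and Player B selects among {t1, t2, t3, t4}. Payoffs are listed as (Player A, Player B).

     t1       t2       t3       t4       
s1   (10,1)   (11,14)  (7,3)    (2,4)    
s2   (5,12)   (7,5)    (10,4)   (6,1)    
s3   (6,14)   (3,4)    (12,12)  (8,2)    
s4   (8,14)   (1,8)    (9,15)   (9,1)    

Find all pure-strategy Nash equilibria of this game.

Check mutual best responses: a cell is a NE iff neither player can gain by unilaterally deviating.
Player A's best responses — vs t1: s1 (payoff 10); vs t2: s1 (payoff 11); vs t3: s3 (payoff 12); vs t4: s4 (payoff 9).
Player B's best responses — vs s1: t2 (payoff 14); vs s2: t1 (payoff 12); vs s3: t1 (payoff 14); vs s4: t3 (payoff 15).
The only mutual best response is (s1, t2); neither player gains by switching there.

(s1, t2)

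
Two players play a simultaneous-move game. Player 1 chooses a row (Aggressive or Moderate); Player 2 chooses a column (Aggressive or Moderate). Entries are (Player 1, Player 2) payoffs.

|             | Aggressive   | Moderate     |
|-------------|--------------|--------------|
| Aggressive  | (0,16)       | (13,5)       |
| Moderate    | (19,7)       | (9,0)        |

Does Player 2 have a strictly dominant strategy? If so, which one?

A strategy is strictly dominant if it gives Player 2 a strictly higher payoff than every other strategy, against every choice by the opponent.
Aggressive strictly dominates: vs Aggressive: 16 > 5; vs Moderate: 7 > 0.

Aggressive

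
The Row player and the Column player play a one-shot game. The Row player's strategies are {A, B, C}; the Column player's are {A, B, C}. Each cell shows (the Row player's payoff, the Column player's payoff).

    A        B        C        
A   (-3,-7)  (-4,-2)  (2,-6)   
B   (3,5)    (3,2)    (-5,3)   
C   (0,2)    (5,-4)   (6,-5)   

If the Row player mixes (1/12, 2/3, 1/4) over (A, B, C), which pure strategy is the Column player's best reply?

The Column player's best reply maximizes expected payoff against the mix.
A: (1/12)·(-7) + (2/3)·5 + (1/4)·2 = 13/4
B: (1/12)·(-2) + (2/3)·2 + (1/4)·(-4) = 1/6
C: (1/12)·(-6) + (2/3)·3 + (1/4)·(-5) = 1/4
Highest expected payoff is 13/4, from A.

A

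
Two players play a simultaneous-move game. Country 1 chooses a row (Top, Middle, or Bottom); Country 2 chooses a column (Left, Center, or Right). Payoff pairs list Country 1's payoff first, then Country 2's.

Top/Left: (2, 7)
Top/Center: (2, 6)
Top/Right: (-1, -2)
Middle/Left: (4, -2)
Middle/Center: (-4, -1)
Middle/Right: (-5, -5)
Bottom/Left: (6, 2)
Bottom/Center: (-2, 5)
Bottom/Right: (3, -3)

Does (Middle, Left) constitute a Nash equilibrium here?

Holding Country 2 at Left: Country 1 gets 4 from Middle but could get 6 by switching to Bottom. Country 1 has a profitable deviation.

No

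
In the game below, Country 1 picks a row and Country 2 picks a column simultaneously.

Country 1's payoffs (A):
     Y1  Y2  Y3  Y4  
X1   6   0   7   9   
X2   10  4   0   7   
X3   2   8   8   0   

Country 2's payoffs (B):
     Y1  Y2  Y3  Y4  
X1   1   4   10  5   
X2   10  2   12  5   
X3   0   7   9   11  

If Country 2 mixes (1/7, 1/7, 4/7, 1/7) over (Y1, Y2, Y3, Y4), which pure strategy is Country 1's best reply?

Country 1's best reply maximizes expected payoff against the mix.
X1: (1/7)·6 + (1/7)·0 + (4/7)·7 + (1/7)·9 = 43/7
X2: (1/7)·10 + (1/7)·4 + (4/7)·0 + (1/7)·7 = 3
X3: (1/7)·2 + (1/7)·8 + (4/7)·8 + (1/7)·0 = 6
Highest expected payoff is 43/7, from X1.

X1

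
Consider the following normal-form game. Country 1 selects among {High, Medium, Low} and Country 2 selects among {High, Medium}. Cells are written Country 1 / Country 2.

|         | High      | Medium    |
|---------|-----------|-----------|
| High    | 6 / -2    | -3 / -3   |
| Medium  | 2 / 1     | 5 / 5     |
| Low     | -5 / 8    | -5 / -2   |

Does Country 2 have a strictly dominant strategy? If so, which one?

A strategy is strictly dominant if it gives Country 2 a strictly higher payoff than every other strategy, against every choice by the opponent.
High is not dominant: against Medium, Medium gives 5 > 1.
Medium is not dominant: against High, High gives -2 > -3.
No single strategy is best against every opponent action.

No strictly dominant strategy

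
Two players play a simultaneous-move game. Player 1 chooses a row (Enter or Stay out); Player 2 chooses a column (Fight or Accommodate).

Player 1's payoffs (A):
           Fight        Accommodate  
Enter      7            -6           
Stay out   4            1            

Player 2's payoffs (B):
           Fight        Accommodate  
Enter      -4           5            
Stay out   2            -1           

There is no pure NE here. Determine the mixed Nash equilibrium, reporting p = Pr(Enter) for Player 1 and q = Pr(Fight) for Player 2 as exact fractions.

p = 1/4, q = 7/10

In a mixed NE each player is indifferent between their pure strategies, so the opponent's mix sets the indifference.
Player 2 indifferent between Fight and Accommodate: p·(-4) + (1−p)·2 = p·5 + (1−p)·(-1) ⟹ 2 + (-6)p = (-1) + 6p ⟹ p = 1/4.
Player 1 indifferent between Enter and Stay out: q·7 + (1−q)·(-6) = q·4 + (1−q)·1 ⟹ (-6) + 13q = 1 + 3q ⟹ q = 7/10.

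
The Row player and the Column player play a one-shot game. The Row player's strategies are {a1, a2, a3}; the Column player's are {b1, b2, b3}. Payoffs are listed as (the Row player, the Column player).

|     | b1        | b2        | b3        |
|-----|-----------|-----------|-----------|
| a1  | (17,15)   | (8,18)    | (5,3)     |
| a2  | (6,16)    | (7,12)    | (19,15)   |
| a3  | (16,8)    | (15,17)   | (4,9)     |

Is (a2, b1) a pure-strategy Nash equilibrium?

No

Holding the Column player at b1: the Row player gets 6 from a2 but could get 17 by switching to a1. The Row player has a profitable deviation.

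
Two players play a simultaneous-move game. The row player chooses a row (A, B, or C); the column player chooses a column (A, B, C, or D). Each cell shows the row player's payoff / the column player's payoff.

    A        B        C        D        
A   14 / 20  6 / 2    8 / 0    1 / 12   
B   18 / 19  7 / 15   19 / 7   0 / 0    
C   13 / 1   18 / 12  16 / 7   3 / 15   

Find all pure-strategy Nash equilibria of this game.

A profile is a Nash equilibrium when each player is best-responding to the other.
The row player's best responses — vs A: B (payoff 18); vs B: C (payoff 18); vs C: B (payoff 19); vs D: C (payoff 3).
The column player's best responses — vs A: A (payoff 20); vs B: A (payoff 19); vs C: D (payoff 15).
Mutual best responses occur at (B, A) and (C, D); at each, neither player gains by switching.

(B, A) and (C, D)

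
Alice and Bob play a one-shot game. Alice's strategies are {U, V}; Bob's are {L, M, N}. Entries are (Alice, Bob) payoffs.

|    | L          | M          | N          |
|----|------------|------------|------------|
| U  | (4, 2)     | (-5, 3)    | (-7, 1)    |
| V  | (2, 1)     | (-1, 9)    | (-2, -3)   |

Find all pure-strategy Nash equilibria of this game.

Check mutual best responses: a cell is a NE iff neither player can gain by unilaterally deviating.
Alice's best responses — vs L: U (payoff 4); vs M: V (payoff -1); vs N: V (payoff -2).
Bob's best responses — vs U: M (payoff 3); vs V: M (payoff 9).
The only mutual best response is (V, M); neither player gains by switching there.

(V, M)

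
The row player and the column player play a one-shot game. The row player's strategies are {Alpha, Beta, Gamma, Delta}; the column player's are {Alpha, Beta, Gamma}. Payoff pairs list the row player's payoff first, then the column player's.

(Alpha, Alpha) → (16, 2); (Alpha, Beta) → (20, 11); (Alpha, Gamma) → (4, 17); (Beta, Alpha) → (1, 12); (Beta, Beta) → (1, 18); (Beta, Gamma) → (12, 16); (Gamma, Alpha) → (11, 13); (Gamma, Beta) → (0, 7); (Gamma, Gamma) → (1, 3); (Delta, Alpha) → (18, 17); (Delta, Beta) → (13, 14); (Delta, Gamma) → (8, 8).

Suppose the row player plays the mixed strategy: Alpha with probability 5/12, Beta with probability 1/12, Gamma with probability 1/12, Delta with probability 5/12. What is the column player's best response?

The column player's best reply maximizes expected payoff against the mix.
Alpha: (5/12)·2 + (1/12)·12 + (1/12)·13 + (5/12)·17 = 10
Beta: (5/12)·11 + (1/12)·18 + (1/12)·7 + (5/12)·14 = 25/2
Gamma: (5/12)·17 + (1/12)·16 + (1/12)·3 + (5/12)·8 = 12
Highest expected payoff is 25/2, from Beta.

Beta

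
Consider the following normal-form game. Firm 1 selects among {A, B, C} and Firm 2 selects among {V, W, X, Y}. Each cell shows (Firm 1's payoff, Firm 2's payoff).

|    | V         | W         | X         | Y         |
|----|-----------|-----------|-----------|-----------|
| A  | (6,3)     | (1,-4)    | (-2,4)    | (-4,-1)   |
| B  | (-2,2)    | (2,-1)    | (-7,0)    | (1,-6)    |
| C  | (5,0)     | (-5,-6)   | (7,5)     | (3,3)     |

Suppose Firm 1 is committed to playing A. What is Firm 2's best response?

X

With Firm 1 fixed at A, Firm 2's payoffs are: V → 3, W → -4, X → 4, Y → -1.
The maximum is 4, achieved by X.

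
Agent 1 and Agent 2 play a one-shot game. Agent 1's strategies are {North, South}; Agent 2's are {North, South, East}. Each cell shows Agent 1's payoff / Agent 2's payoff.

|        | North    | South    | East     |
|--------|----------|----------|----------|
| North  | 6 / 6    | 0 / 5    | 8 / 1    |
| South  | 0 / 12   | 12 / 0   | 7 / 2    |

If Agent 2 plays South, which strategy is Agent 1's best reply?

With Agent 2 fixed at South, Agent 1's payoffs are: North → 0, South → 12.
The maximum is 12, achieved by South.

South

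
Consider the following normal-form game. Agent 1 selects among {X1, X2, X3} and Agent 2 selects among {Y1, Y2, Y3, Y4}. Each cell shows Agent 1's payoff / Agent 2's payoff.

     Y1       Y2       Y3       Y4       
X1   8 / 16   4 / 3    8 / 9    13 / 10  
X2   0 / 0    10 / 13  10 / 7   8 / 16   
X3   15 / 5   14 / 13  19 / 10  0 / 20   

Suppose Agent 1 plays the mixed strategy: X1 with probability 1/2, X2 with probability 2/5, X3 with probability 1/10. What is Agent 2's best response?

Compute Agent 2's expected payoff from each pure strategy against the given mix.
Y1: (1/2)·16 + (2/5)·0 + (1/10)·5 = 17/2
Y2: (1/2)·3 + (2/5)·13 + (1/10)·13 = 8
Y3: (1/2)·9 + (2/5)·7 + (1/10)·10 = 83/10
Y4: (1/2)·10 + (2/5)·16 + (1/10)·20 = 67/5
Highest expected payoff is 67/5, from Y4.

Y4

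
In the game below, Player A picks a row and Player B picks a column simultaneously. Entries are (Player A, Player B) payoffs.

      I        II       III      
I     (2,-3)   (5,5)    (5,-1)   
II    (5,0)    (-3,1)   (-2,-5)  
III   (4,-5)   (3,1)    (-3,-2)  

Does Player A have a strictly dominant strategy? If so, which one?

None

A strategy is strictly dominant if it gives Player A a strictly higher payoff than every other strategy, against every choice by the opponent.
I is not dominant: against I, II gives 5 > 2.
II is not dominant: against II, I gives 5 > -3.
III is not dominant: against I, II gives 5 > 4.
No single strategy is best against every opponent action.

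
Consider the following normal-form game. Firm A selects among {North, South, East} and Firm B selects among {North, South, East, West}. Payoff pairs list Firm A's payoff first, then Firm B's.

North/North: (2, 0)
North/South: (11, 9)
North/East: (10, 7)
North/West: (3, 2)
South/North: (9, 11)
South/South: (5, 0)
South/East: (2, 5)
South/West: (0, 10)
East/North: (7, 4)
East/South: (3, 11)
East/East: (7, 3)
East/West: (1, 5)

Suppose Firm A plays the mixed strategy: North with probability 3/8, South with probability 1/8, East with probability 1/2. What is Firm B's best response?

South

Firm B's best reply maximizes expected payoff against the mix.
North: (3/8)·0 + (1/8)·11 + (1/2)·4 = 27/8
South: (3/8)·9 + (1/8)·0 + (1/2)·11 = 71/8
East: (3/8)·7 + (1/8)·5 + (1/2)·3 = 19/4
West: (3/8)·2 + (1/8)·10 + (1/2)·5 = 9/2
Highest expected payoff is 71/8, from South.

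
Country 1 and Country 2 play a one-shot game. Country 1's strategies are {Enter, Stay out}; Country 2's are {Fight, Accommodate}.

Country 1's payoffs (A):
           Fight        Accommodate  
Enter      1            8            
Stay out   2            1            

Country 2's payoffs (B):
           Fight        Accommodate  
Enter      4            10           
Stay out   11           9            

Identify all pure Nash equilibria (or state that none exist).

(Enter, Accommodate) and (Stay out, Fight)

Find each player's best response to every opponent strategy; NE are the intersections.
Country 1's best responses — vs Fight: Stay out (payoff 2); vs Accommodate: Enter (payoff 8).
Country 2's best responses — vs Enter: Accommodate (payoff 10); vs Stay out: Fight (payoff 11).
Mutual best responses occur at (Enter, Accommodate) and (Stay out, Fight); at each, neither player gains by switching.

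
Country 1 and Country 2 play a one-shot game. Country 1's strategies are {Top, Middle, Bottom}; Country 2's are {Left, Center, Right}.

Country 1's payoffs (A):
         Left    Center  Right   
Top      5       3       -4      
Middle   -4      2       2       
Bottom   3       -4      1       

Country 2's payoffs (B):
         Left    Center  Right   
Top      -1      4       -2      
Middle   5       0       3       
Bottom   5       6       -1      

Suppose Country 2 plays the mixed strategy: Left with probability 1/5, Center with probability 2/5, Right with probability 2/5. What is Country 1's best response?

Middle

Compute Country 1's expected payoff from each pure strategy against the given mix.
Top: (1/5)·5 + (2/5)·3 + (2/5)·(-4) = 3/5
Middle: (1/5)·(-4) + (2/5)·2 + (2/5)·2 = 4/5
Bottom: (1/5)·3 + (2/5)·(-4) + (2/5)·1 = -3/5
Highest expected payoff is 4/5, from Middle.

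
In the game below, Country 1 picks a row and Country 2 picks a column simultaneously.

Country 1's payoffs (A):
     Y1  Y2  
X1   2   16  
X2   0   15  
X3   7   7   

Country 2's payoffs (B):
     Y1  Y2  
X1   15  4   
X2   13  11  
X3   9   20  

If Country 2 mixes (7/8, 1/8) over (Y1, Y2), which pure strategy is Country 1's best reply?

X3

Country 1's best reply maximizes expected payoff against the mix.
X1: (7/8)·2 + (1/8)·16 = 15/4
X2: (7/8)·0 + (1/8)·15 = 15/8
X3: (7/8)·7 + (1/8)·7 = 7
Highest expected payoff is 7, from X3.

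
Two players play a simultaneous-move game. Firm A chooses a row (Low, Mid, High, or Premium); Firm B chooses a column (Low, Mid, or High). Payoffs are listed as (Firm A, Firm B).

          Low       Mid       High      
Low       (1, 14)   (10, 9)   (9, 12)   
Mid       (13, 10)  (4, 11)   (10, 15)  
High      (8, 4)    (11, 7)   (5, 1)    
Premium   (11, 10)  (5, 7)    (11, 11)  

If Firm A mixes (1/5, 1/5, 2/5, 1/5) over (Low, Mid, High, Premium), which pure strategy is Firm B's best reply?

Compute Firm B's expected payoff from each pure strategy against the given mix.
Low: (1/5)·14 + (1/5)·10 + (2/5)·4 + (1/5)·10 = 42/5
Mid: (1/5)·9 + (1/5)·11 + (2/5)·7 + (1/5)·7 = 41/5
High: (1/5)·12 + (1/5)·15 + (2/5)·1 + (1/5)·11 = 8
Highest expected payoff is 42/5, from Low.

Low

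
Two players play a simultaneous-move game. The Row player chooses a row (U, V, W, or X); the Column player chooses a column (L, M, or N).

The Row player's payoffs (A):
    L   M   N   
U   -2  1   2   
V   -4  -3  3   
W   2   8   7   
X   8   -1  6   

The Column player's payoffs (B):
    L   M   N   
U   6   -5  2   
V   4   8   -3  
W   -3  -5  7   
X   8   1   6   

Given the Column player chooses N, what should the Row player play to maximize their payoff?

W

With the Column player fixed at N, the Row player's payoffs are: U → 2, V → 3, W → 7, X → 6.
The maximum is 7, achieved by W.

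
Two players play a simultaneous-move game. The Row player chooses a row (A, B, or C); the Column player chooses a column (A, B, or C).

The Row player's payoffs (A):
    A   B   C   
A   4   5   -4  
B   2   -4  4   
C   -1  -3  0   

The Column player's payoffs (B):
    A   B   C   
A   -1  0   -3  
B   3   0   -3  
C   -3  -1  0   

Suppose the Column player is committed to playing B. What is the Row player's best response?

A

With the Column player fixed at B, the Row player's payoffs are: A → 5, B → -4, C → -3.
The maximum is 5, achieved by A.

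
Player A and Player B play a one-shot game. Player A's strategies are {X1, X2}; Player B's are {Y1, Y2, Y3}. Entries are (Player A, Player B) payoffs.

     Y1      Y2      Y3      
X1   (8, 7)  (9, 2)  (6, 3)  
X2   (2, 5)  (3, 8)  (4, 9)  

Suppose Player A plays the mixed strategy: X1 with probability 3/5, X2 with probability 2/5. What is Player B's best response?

Y1

Compute Player B's expected payoff from each pure strategy against the given mix.
Y1: (3/5)·7 + (2/5)·5 = 31/5
Y2: (3/5)·2 + (2/5)·8 = 22/5
Y3: (3/5)·3 + (2/5)·9 = 27/5
Highest expected payoff is 31/5, from Y1.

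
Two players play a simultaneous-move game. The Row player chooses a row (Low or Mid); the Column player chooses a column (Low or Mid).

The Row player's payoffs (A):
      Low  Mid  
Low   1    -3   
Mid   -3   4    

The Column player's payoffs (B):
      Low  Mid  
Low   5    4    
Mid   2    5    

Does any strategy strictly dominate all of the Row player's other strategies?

None

Check whether one of the Row player's strategies beats all alternatives regardless of what the opponent does.
Low is not dominant: against Mid, Mid gives 4 > -3.
Mid is not dominant: against Low, Low gives 1 > -3.
No single strategy is best against every opponent action.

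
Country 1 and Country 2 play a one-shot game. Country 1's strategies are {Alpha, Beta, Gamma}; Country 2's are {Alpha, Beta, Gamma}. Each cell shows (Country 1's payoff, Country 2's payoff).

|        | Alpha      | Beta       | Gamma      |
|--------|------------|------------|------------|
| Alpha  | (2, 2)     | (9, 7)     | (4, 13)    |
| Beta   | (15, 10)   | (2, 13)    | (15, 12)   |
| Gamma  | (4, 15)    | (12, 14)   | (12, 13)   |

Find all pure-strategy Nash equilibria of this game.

None

Check mutual best responses: a cell is a NE iff neither player can gain by unilaterally deviating.
Country 1's best responses — vs Alpha: Beta (payoff 15); vs Beta: Gamma (payoff 12); vs Gamma: Beta (payoff 15).
Country 2's best responses — vs Alpha: Gamma (payoff 13); vs Beta: Beta (payoff 13); vs Gamma: Alpha (payoff 15).
No cell has both players best-responding. For instance, Country 1's best reply to Beta is Gamma, but against Gamma Country 2 prefers Alpha over Beta.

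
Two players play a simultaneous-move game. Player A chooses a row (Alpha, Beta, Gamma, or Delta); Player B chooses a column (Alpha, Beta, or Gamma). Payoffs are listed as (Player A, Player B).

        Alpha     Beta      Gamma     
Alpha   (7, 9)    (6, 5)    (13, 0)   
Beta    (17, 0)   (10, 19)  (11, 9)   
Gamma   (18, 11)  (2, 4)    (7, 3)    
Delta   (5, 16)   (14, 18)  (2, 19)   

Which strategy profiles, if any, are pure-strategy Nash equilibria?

(Gamma, Alpha)

Check mutual best responses: a cell is a NE iff neither player can gain by unilaterally deviating.
Player A's best responses — vs Alpha: Gamma (payoff 18); vs Beta: Delta (payoff 14); vs Gamma: Alpha (payoff 13).
Player B's best responses — vs Alpha: Alpha (payoff 9); vs Beta: Beta (payoff 19); vs Gamma: Alpha (payoff 11); vs Delta: Gamma (payoff 19).
The only mutual best response is (Gamma, Alpha); neither player gains by switching there.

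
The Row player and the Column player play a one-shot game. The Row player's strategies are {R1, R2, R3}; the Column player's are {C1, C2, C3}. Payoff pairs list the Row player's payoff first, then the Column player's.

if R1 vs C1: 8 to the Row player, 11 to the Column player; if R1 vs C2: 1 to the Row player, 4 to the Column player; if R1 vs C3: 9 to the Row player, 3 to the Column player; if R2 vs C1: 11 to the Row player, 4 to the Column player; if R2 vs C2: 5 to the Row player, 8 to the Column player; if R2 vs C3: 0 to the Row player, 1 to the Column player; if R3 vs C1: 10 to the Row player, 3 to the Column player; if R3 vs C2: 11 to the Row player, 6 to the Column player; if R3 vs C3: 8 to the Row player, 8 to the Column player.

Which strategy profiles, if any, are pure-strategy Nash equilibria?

None

A profile is a Nash equilibrium when each player is best-responding to the other.
The Row player's best responses — vs C1: R2 (payoff 11); vs C2: R3 (payoff 11); vs C3: R1 (payoff 9).
The Column player's best responses — vs R1: C1 (payoff 11); vs R2: C2 (payoff 8); vs R3: C3 (payoff 8).
No cell has both players best-responding. For instance, the Row player's best reply to C3 is R1, but against R1 the Column player prefers C1 over C3.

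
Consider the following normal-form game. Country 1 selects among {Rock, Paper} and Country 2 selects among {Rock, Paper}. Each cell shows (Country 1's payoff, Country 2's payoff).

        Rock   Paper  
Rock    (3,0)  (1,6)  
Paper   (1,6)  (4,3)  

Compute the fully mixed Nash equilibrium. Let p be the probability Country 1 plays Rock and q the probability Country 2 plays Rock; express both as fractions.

p = 1/3, q = 3/5

In a mixed NE each player is indifferent between their pure strategies, so the opponent's mix sets the indifference.
Country 2 indifferent between Rock and Paper: p·0 + (1−p)·6 = p·6 + (1−p)·3 ⟹ 6 + (-6)p = 3 + 3p ⟹ p = 1/3.
Country 1 indifferent between Rock and Paper: q·3 + (1−q)·1 = q·1 + (1−q)·4 ⟹ 1 + 2q = 4 + (-3)q ⟹ q = 3/5.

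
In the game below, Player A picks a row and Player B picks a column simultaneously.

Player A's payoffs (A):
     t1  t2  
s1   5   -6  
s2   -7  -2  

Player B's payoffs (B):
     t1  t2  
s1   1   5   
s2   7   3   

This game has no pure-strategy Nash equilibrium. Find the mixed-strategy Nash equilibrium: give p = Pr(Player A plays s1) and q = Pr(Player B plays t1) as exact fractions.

p = 1/2, q = 1/4

Each player's mixing probability is pinned down by making the *other* player indifferent.
Player B indifferent between t1 and t2: p·1 + (1−p)·7 = p·5 + (1−p)·3 ⟹ 7 + (-6)p = 3 + 2p ⟹ p = 1/2.
Player A indifferent between s1 and s2: q·5 + (1−q)·(-6) = q·(-7) + (1−q)·(-2) ⟹ (-6) + 11q = (-2) + (-5)q ⟹ q = 1/4.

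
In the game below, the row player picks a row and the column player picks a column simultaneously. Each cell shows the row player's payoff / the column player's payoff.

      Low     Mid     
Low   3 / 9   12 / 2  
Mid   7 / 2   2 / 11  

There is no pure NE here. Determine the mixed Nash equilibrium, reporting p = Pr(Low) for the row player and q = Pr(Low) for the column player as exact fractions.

p = 9/16, q = 5/7

In a mixed NE each player is indifferent between their pure strategies, so the opponent's mix sets the indifference.
The column player indifferent between Low and Mid: p·9 + (1−p)·2 = p·2 + (1−p)·11 ⟹ 2 + 7p = 11 + (-9)p ⟹ p = 9/16.
The row player indifferent between Low and Mid: q·3 + (1−q)·12 = q·7 + (1−q)·2 ⟹ 12 + (-9)q = 2 + 5q ⟹ q = 5/7.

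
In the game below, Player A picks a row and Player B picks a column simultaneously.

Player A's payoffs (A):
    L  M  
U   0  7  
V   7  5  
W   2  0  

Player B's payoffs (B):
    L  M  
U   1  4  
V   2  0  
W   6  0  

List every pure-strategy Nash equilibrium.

Check mutual best responses: a cell is a NE iff neither player can gain by unilaterally deviating.
Player A's best responses — vs L: V (payoff 7); vs M: U (payoff 7).
Player B's best responses — vs U: M (payoff 4); vs V: L (payoff 2); vs W: L (payoff 6).
Mutual best responses occur at (U, M) and (V, L); at each, neither player gains by switching.

(U, M) and (V, L)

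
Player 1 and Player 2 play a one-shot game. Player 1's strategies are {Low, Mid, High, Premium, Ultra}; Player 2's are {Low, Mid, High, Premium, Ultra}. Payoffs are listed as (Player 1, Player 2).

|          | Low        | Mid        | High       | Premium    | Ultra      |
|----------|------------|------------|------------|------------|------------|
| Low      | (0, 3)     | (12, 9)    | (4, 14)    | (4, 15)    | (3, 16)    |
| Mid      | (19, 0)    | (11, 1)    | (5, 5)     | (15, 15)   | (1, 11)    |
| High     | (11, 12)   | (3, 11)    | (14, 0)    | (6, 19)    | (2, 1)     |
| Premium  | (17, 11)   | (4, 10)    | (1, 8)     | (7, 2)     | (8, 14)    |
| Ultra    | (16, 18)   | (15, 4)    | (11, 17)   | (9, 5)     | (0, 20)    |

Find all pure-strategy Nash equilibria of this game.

(Mid, Premium) and (Premium, Ultra)

A profile is a Nash equilibrium when each player is best-responding to the other.
Player 1's best responses — vs Low: Mid (payoff 19); vs Mid: Ultra (payoff 15); vs High: High (payoff 14); vs Premium: Mid (payoff 15); vs Ultra: Premium (payoff 8).
Player 2's best responses — vs Low: Ultra (payoff 16); vs Mid: Premium (payoff 15); vs High: Premium (payoff 19); vs Premium: Ultra (payoff 14); vs Ultra: Ultra (payoff 20).
Mutual best responses occur at (Mid, Premium) and (Premium, Ultra); at each, neither player gains by switching.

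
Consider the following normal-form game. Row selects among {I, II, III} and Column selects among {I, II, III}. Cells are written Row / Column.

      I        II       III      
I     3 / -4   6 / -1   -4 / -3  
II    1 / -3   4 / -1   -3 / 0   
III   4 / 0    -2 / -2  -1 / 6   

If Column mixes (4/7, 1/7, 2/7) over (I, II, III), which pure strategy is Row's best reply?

Compute Row's expected payoff from each pure strategy against the given mix.
I: (4/7)·3 + (1/7)·6 + (2/7)·(-4) = 10/7
II: (4/7)·1 + (1/7)·4 + (2/7)·(-3) = 2/7
III: (4/7)·4 + (1/7)·(-2) + (2/7)·(-1) = 12/7
Highest expected payoff is 12/7, from III.

III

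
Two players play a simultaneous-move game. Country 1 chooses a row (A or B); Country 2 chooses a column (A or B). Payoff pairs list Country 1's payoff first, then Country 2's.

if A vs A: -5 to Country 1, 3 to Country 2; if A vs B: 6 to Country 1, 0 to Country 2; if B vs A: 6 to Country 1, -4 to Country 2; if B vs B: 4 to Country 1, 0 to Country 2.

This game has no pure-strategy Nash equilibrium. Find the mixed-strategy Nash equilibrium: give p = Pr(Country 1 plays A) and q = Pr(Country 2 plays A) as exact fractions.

Each player's mixing probability is pinned down by making the *other* player indifferent.
Country 2 indifferent between A and B: p·3 + (1−p)·(-4) = p·0 + (1−p)·0 ⟹ (-4) + 7p = 0 + 0p ⟹ p = 4/7.
Country 1 indifferent between A and B: q·(-5) + (1−q)·6 = q·6 + (1−q)·4 ⟹ 6 + (-11)q = 4 + 2q ⟹ q = 2/13.

p = 4/7, q = 2/13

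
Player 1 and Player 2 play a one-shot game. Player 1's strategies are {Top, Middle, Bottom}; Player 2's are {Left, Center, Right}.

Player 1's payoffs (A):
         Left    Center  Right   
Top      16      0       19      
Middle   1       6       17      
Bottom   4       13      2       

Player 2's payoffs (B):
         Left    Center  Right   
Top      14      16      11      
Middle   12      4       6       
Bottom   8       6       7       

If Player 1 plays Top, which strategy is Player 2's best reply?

With Player 1 fixed at Top, Player 2's payoffs are: Left → 14, Center → 16, Right → 11.
The maximum is 16, achieved by Center.

Center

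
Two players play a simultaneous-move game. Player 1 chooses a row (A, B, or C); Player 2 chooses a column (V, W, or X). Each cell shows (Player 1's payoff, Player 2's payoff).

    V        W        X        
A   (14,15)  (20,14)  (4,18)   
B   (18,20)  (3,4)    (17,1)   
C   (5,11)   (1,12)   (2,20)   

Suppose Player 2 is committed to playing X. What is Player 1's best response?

With Player 2 fixed at X, Player 1's payoffs are: A → 4, B → 17, C → 2.
The maximum is 17, achieved by B.

B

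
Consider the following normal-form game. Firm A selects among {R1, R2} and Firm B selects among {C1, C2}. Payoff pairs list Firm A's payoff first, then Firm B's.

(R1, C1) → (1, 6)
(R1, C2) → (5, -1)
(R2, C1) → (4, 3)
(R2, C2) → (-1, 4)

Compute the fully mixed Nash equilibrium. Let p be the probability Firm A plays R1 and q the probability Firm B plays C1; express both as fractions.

p = 1/8, q = 2/3

Each player's mixing probability is pinned down by making the *other* player indifferent.
Firm B indifferent between C1 and C2: p·6 + (1−p)·3 = p·(-1) + (1−p)·4 ⟹ 3 + 3p = 4 + (-5)p ⟹ p = 1/8.
Firm A indifferent between R1 and R2: q·1 + (1−q)·5 = q·4 + (1−q)·(-1) ⟹ 5 + (-4)q = (-1) + 5q ⟹ q = 2/3.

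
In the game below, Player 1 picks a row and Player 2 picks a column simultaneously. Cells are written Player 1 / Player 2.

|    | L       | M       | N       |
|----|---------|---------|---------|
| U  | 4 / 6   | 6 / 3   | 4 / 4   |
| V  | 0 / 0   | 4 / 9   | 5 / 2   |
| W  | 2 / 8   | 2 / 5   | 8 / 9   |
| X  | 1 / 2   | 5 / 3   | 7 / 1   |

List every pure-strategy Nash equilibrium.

Check mutual best responses: a cell is a NE iff neither player can gain by unilaterally deviating.
Player 1's best responses — vs L: U (payoff 4); vs M: U (payoff 6); vs N: W (payoff 8).
Player 2's best responses — vs U: L (payoff 6); vs V: M (payoff 9); vs W: N (payoff 9); vs X: M (payoff 3).
Mutual best responses occur at (U, L) and (W, N); at each, neither player gains by switching.

(U, L) and (W, N)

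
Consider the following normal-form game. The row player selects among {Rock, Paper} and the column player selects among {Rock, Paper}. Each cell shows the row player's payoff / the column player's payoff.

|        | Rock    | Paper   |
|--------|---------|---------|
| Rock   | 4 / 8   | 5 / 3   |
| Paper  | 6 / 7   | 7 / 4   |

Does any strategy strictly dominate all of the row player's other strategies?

Paper

A strategy is strictly dominant if it gives the row player a strictly higher payoff than every other strategy, against every choice by the opponent.
Paper strictly dominates: vs Rock: 6 > 4; vs Paper: 7 > 5.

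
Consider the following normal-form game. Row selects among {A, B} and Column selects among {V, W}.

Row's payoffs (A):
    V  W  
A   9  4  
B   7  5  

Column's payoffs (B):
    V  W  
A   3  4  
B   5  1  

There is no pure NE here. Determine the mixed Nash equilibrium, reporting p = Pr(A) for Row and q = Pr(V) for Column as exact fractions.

p = 4/5, q = 1/3

In a mixed NE each player is indifferent between their pure strategies, so the opponent's mix sets the indifference.
Column indifferent between V and W: p·3 + (1−p)·5 = p·4 + (1−p)·1 ⟹ 5 + (-2)p = 1 + 3p ⟹ p = 4/5.
Row indifferent between A and B: q·9 + (1−q)·4 = q·7 + (1−q)·5 ⟹ 4 + 5q = 5 + 2q ⟹ q = 1/3.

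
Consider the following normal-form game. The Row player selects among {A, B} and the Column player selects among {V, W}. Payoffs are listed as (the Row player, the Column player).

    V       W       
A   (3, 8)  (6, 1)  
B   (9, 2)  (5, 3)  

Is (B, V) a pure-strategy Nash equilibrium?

No

Holding the Column player at V: the Row player gets 9 from B, versus 3 from A. No profitable deviation for the Row player.
Holding the Row player at B: the Column player gets 2 from V but could get 3 by switching to W. The Column player has a profitable deviation.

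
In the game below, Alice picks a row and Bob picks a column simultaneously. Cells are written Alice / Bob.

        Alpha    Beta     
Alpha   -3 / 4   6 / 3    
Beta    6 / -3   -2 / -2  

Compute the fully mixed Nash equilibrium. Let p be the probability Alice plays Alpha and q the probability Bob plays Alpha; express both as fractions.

p = 1/2, q = 8/17

Each player's mixing probability is pinned down by making the *other* player indifferent.
Bob indifferent between Alpha and Beta: p·4 + (1−p)·(-3) = p·3 + (1−p)·(-2) ⟹ (-3) + 7p = (-2) + 5p ⟹ p = 1/2.
Alice indifferent between Alpha and Beta: q·(-3) + (1−q)·6 = q·6 + (1−q)·(-2) ⟹ 6 + (-9)q = (-2) + 8q ⟹ q = 8/17.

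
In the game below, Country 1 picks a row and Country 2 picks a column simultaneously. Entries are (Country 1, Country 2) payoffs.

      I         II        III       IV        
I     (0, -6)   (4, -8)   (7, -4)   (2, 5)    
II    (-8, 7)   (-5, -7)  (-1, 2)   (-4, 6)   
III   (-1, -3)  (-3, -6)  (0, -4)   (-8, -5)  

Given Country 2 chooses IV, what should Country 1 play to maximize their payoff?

I

With Country 2 fixed at IV, Country 1's payoffs are: I → 2, II → -4, III → -8.
The maximum is 2, achieved by I.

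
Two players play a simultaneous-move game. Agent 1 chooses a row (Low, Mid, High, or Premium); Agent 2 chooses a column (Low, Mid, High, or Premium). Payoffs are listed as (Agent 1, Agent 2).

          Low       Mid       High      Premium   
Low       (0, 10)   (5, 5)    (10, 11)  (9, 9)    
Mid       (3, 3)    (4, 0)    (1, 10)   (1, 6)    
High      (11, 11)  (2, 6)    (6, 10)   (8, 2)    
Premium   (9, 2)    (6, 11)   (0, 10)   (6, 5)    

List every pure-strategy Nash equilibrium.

Check mutual best responses: a cell is a NE iff neither player can gain by unilaterally deviating.
Agent 1's best responses — vs Low: High (payoff 11); vs Mid: Premium (payoff 6); vs High: Low (payoff 10); vs Premium: Low (payoff 9).
Agent 2's best responses — vs Low: High (payoff 11); vs Mid: High (payoff 10); vs High: Low (payoff 11); vs Premium: Mid (payoff 11).
Mutual best responses occur at (Low, High), (High, Low), and (Premium, Mid); at each, neither player gains by switching.

(Low, High), (High, Low), and (Premium, Mid)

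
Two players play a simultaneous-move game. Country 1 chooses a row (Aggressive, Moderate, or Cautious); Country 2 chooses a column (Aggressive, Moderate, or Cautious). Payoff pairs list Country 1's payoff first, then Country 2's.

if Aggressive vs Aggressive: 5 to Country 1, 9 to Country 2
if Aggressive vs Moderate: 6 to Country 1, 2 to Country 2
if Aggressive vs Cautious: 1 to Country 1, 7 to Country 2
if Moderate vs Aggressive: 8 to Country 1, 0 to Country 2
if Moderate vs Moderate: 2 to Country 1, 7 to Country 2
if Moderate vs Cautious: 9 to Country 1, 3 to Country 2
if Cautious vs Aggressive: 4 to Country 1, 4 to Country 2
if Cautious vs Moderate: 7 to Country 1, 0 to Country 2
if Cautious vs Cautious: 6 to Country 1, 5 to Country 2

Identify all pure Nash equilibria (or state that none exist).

No pure-strategy Nash equilibrium

Find each player's best response to every opponent strategy; NE are the intersections.
Country 1's best responses — vs Aggressive: Moderate (payoff 8); vs Moderate: Cautious (payoff 7); vs Cautious: Moderate (payoff 9).
Country 2's best responses — vs Aggressive: Aggressive (payoff 9); vs Moderate: Moderate (payoff 7); vs Cautious: Cautious (payoff 5).
No cell has both players best-responding. For instance, Country 1's best reply to Moderate is Cautious, but against Cautious Country 2 prefers Cautious over Moderate.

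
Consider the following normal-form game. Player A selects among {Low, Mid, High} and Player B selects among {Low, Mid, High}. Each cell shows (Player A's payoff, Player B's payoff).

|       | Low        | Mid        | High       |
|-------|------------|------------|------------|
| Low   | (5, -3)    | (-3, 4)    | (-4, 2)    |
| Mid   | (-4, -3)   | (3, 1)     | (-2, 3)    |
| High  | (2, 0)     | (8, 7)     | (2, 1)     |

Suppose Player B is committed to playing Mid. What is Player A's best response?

High

With Player B fixed at Mid, Player A's payoffs are: Low → -3, Mid → 3, High → 8.
The maximum is 8, achieved by High.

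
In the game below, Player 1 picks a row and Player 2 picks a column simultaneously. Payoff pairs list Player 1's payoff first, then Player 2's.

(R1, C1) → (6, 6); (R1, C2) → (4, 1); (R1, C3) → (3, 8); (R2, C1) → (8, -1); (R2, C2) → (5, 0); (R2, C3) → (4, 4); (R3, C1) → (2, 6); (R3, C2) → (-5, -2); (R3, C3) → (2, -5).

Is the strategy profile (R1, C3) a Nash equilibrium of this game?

Holding Player 2 at C3: Player 1 gets 3 from R1 but could get 4 by switching to R2. Player 1 has a profitable deviation.

No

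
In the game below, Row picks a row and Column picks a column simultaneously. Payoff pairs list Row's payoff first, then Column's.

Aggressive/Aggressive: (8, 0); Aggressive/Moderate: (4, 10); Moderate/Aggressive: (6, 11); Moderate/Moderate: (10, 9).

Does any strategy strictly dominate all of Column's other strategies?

No strictly dominant strategy

Check whether one of Column's strategies beats all alternatives regardless of what the opponent does.
Aggressive is not dominant: against Aggressive, Moderate gives 10 > 0.
Moderate is not dominant: against Moderate, Aggressive gives 11 > 9.
No single strategy is best against every opponent action.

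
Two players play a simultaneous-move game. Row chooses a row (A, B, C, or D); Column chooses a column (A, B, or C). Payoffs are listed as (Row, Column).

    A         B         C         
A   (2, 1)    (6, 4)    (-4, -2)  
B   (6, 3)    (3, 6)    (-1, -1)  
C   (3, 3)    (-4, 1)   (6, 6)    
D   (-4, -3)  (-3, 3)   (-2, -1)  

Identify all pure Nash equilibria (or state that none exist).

(A, B) and (C, C)

A profile is a Nash equilibrium when each player is best-responding to the other.
Row's best responses — vs A: B (payoff 6); vs B: A (payoff 6); vs C: C (payoff 6).
Column's best responses — vs A: B (payoff 4); vs B: B (payoff 6); vs C: C (payoff 6); vs D: B (payoff 3).
Mutual best responses occur at (A, B) and (C, C); at each, neither player gains by switching.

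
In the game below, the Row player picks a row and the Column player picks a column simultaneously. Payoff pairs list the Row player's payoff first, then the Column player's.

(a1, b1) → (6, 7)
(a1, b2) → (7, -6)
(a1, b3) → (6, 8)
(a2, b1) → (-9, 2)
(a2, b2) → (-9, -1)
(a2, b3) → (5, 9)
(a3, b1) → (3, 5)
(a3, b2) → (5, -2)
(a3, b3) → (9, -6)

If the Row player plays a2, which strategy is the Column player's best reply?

b3

With the Row player fixed at a2, the Column player's payoffs are: b1 → 2, b2 → -1, b3 → 9.
The maximum is 9, achieved by b3.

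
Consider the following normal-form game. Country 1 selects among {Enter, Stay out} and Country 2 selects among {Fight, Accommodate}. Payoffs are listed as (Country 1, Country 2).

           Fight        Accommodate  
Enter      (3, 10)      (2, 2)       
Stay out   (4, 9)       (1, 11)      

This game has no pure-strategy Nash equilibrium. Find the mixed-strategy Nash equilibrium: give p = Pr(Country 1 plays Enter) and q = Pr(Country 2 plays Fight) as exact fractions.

p = 1/5, q = 1/2

In a mixed NE each player is indifferent between their pure strategies, so the opponent's mix sets the indifference.
Country 2 indifferent between Fight and Accommodate: p·10 + (1−p)·9 = p·2 + (1−p)·11 ⟹ 9 + 1p = 11 + (-9)p ⟹ p = 1/5.
Country 1 indifferent between Enter and Stay out: q·3 + (1−q)·2 = q·4 + (1−q)·1 ⟹ 2 + 1q = 1 + 3q ⟹ q = 1/2.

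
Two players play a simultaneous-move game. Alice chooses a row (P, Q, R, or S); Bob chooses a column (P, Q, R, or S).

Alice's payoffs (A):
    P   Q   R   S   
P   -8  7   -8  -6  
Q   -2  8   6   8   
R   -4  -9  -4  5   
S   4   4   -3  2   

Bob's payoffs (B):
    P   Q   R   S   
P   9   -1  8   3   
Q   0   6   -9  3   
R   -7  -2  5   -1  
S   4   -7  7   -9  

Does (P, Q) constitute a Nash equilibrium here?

No

Holding Bob at Q: Alice gets 7 from P but could get 8 by switching to Q. Alice has a profitable deviation.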